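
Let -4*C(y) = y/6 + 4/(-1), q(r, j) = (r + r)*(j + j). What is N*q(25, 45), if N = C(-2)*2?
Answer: 9750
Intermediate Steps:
q(r, j) = 4*j*r (q(r, j) = (2*r)*(2*j) = 4*j*r)
C(y) = 1 - y/24 (C(y) = -(y/6 + 4/(-1))/4 = -(y*(⅙) + 4*(-1))/4 = -(y/6 - 4)/4 = -(-4 + y/6)/4 = 1 - y/24)
N = 13/6 (N = (1 - 1/24*(-2))*2 = (1 + 1/12)*2 = (13/12)*2 = 13/6 ≈ 2.1667)
N*q(25, 45) = 13*(4*45*25)/6 = (13/6)*4500 = 9750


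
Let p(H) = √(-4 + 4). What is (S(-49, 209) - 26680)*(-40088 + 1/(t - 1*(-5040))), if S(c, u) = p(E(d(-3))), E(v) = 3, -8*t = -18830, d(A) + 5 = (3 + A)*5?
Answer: 6326375452256/5915 ≈ 1.0695e+9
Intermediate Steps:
d(A) = 10 + 5*A (d(A) = -5 + (3 + A)*5 = -5 + (15 + 5*A) = 10 + 5*A)
t = 9415/4 (t = -⅛*(-18830) = 9415/4 ≈ 2353.8)
p(H) = 0 (p(H) = √0 = 0)
S(c, u) = 0
(S(-49, 209) - 26680)*(-40088 + 1/(t - 1*(-5040))) = (0 - 26680)*(-40088 + 1/(9415/4 - 1*(-5040))) = -26680*(-40088 + 1/(9415/4 + 5040)) = -26680*(-40088 + 1/(29575/4)) = -26680*(-40088 + 4/29575) = -26680*(-1185602596/29575) = 6326375452256/5915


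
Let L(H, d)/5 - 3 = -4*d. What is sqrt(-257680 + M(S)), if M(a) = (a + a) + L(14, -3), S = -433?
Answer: 9*I*sqrt(3191) ≈ 508.4*I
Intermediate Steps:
L(H, d) = 15 - 20*d (L(H, d) = 15 + 5*(-4*d) = 15 - 20*d)
M(a) = 75 + 2*a (M(a) = (a + a) + (15 - 20*(-3)) = 2*a + (15 + 60) = 2*a + 75 = 75 + 2*a)
sqrt(-257680 + M(S)) = sqrt(-257680 + (75 + 2*(-433))) = sqrt(-257680 + (75 - 866)) = sqrt(-257680 - 791) = sqrt(-258471) = 9*I*sqrt(3191)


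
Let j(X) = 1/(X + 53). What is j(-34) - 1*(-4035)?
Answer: 76666/19 ≈ 4035.1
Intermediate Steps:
j(X) = 1/(53 + X)
j(-34) - 1*(-4035) = 1/(53 - 34) - 1*(-4035) = 1/19 + 4035 = 76666/19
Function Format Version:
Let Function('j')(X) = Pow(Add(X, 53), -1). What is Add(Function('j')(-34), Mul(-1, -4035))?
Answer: Rational(76666, 19) ≈ 4035.1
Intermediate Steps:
Function('j')(X) = Pow(Add(53, X), -1)
Add(Function('j')(-34), Mul(-1, -4035)) = Add(Pow(Add(53, -34), -1), Mul(-1, -4035)) = Add(Pow(19, -1), 4035) = Add(Rational(1, 19), 4035) = Rational(76666, 19)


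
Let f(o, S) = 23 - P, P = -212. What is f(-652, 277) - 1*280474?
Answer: -280239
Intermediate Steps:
f(o, S) = 235 (f(o, S) = 23 - 1*(-212) = 23 + 212 = 235)
f(-652, 277) - 1*280474 = 235 - 1*280474 = 235 - 280474 = -280239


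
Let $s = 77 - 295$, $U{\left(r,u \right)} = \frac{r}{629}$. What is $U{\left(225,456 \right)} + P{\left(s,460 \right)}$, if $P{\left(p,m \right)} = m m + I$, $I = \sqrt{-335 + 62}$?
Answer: $\frac{133096625}{629} + i \sqrt{273} \approx 2.116 \cdot 10^{5} + 16.523 i$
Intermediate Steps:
$U{\left(r,u \right)} = \frac{r}{629}$ ($U{\left(r,u \right)} = r \frac{1}{629} = \frac{r}{629}$)
$I = i \sqrt{273}$ ($I = \sqrt{-273} = i \sqrt{273} \approx 16.523 i$)
$s = -218$ ($s = 77 - 295 = -218$)
$P{\left(p,m \right)} = m^{2} + i \sqrt{273}$ ($P{\left(p,m \right)} = m m + i \sqrt{273} = m^{2} + i \sqrt{273}$)
$U{\left(225,456 \right)} + P{\left(s,460 \right)} = \frac{1}{629} \cdot 225 + \left(460^{2} + i \sqrt{273}\right) = \frac{225}{629} + \left(211600 + i \sqrt{273}\right) = \frac{133096625}{629} + i \sqrt{273}$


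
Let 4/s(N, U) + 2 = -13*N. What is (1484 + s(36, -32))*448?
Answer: 156234624/235 ≈ 6.6483e+5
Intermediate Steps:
s(N, U) = 4/(-2 - 13*N)
(1484 + s(36, -32))*448 = (1484 - 4/(2 + 13*36))*448 = (1484 - 4/(2 + 468))*448 = (1484 - 4/470)*448 = (1484 - 4*1/470)*448 = (1484 - 2/235)*448 = (348738/235)*448 = 156234624/235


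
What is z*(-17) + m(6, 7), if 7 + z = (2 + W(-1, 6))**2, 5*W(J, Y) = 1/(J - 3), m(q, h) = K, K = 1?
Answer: 22143/400 ≈ 55.357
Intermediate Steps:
m(q, h) = 1
W(J, Y) = 1/(5*(-3 + J)) (W(J, Y) = 1/(5*(J - 3)) = 1/(5*(-3 + J)))
z = -1279/400 (z = -7 + (2 + 1/(5*(-3 - 1)))**2 = -7 + (2 + (1/5)/(-4))**2 = -7 + (2 + (1/5)*(-1/4))**2 = -7 + (2 - 1/20)**2 = -7 + (39/20)**2 = -7 + 1521/400 = -1279/400 ≈ -3.1975)
z*(-17) + m(6, 7) = -1279/400*(-17) + 1 = 21743/400 + 1 = 22143/400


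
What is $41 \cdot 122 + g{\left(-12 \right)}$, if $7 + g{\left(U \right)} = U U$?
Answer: $5139$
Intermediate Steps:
$g{\left(U \right)} = -7 + U^{2}$ ($g{\left(U \right)} = -7 + U U = -7 + U^{2}$)
$41 \cdot 122 + g{\left(-12 \right)} = 41 \cdot 122 - \left(7 - \left(-12\right)^{2}\right) = 5002 + \left(-7 + 144\right) = 5002 + 137 = 5139$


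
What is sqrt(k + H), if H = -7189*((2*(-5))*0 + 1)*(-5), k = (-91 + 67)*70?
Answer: sqrt(34265) ≈ 185.11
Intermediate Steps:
k = -1680 (k = -24*70 = -1680)
H = 35945 (H = -7189*(-10*0 + 1)*(-5) = -7189*(0 + 1)*(-5) = -7189*(-5) = 35945)
sqrt(k + H) = sqrt(-1680 + 35945) = sqrt(34265)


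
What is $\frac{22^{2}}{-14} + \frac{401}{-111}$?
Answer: $- \frac{29669}{777} \approx -38.184$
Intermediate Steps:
$\frac{22^{2}}{-14} + \frac{401}{-111} = 484 \left(- \frac{1}{14}\right) + 401 \left(- \frac{1}{111}\right) = - \frac{242}{7} - \frac{401}{111} = - \frac{29669}{777}$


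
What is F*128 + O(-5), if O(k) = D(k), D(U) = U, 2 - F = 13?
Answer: -1413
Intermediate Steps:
F = -11 (F = 2 - 1*13 = 2 - 13 = -11)
O(k) = k
F*128 + O(-5) = -11*128 - 5 = -1408 - 5 = -1413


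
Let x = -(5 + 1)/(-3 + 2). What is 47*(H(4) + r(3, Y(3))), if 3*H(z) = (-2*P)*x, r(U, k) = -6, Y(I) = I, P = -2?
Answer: 94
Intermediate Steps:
x = 6 (x = -6/(-1) = -6*(-1) = -1*(-6) = 6)
H(z) = 8 (H(z) = (-2*(-2)*6)/3 = (4*6)/3 = (⅓)*24 = 8)
47*(H(4) + r(3, Y(3))) = 47*(8 - 6) = 47*2 = 94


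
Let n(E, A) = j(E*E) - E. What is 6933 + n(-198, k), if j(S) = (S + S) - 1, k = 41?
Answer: 85538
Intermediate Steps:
j(S) = -1 + 2*S (j(S) = 2*S - 1 = -1 + 2*S)
n(E, A) = -1 - E + 2*E**2 (n(E, A) = (-1 + 2*(E*E)) - E = (-1 + 2*E**2) - E = -1 - E + 2*E**2)
6933 + n(-198, k) = 6933 + (-1 - 1*(-198) + 2*(-198)**2) = 6933 + (-1 + 198 + 2*39204) = 6933 + (-1 + 198 + 78408) = 6933 + 78605 = 85538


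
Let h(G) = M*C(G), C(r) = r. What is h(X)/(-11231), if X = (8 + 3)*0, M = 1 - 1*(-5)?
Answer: 0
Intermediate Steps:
M = 6 (M = 1 + 5 = 6)
X = 0 (X = 11*0 = 0)
h(G) = 6*G
h(X)/(-11231) = (6*0)/(-11231) = 0*(-1/11231) = 0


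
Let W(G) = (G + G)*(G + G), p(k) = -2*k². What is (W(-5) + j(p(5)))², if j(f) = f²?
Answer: 6760000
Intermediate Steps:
W(G) = 4*G² (W(G) = (2*G)*(2*G) = 4*G²)
(W(-5) + j(p(5)))² = (4*(-5)² + (-2*5²)²)² = (4*25 + (-2*25)²)² = (100 + (-50)²)² = (100 + 2500)² = 2600² = 6760000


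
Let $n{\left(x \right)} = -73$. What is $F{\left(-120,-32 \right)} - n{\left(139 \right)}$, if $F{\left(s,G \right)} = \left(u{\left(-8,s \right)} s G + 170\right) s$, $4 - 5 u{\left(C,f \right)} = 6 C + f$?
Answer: $-15871847$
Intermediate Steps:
$u{\left(C,f \right)} = \frac{4}{5} - \frac{6 C}{5} - \frac{f}{5}$ ($u{\left(C,f \right)} = \frac{4}{5} - \frac{6 C + f}{5} = \frac{4}{5} - \frac{f + 6 C}{5} = \frac{4}{5} - \left(\frac{f}{5} + \frac{6 C}{5}\right) = \frac{4}{5} - \frac{6 C}{5} - \frac{f}{5}$)
$F{\left(s,G \right)} = s \left(170 + G s \left(\frac{52}{5} - \frac{s}{5}\right)\right)$ ($F{\left(s,G \right)} = \left(\left(\frac{4}{5} - - \frac{48}{5} - \frac{s}{5}\right) s G + 170\right) s = \left(\left(\frac{4}{5} + \frac{48}{5} - \frac{s}{5}\right) s G + 170\right) s = \left(\left(\frac{52}{5} - \frac{s}{5}\right) s G + 170\right) s = \left(s \left(\frac{52}{5} - \frac{s}{5}\right) G + 170\right) s = \left(G s \left(\frac{52}{5} - \frac{s}{5}\right) + 170\right) s = \left(170 + G s \left(\frac{52}{5} - \frac{s}{5}\right)\right) s = s \left(170 + G s \left(\frac{52}{5} - \frac{s}{5}\right)\right)$)
$F{\left(-120,-32 \right)} - n{\left(139 \right)} = \left(- \frac{1}{5}\right) \left(-120\right) \left(-850 - - 3840 \left(-52 - 120\right)\right) - -73 = \left(- \frac{1}{5}\right) \left(-120\right) \left(-850 - \left(-3840\right) \left(-172\right)\right) + 73 = \left(- \frac{1}{5}\right) \left(-120\right) \left(-850 - 660480\right) + 73 = \left(- \frac{1}{5}\right) \left(-120\right) \left(-661330\right) + 73 = -15871920 + 73 = -15871847$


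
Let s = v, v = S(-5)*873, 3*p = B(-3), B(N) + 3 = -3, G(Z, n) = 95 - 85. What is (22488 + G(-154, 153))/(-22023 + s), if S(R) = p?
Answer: -22498/23769 ≈ -0.94653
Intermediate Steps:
G(Z, n) = 10
B(N) = -6 (B(N) = -3 - 3 = -6)
p = -2 (p = (1/3)*(-6) = -2)
S(R) = -2
v = -1746 (v = -2*873 = -1746)
s = -1746
(22488 + G(-154, 153))/(-22023 + s) = (22488 + 10)/(-22023 - 1746) = 22498/(-23769) = 22498*(-1/23769) = -22498/23769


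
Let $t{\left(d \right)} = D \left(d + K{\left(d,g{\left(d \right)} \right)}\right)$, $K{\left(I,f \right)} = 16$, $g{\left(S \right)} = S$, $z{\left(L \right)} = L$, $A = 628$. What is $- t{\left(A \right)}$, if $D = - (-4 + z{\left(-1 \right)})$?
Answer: $-3220$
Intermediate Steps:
$D = 5$ ($D = - (-4 - 1) = \left(-1\right) \left(-5\right) = 5$)
$t{\left(d \right)} = 80 + 5 d$ ($t{\left(d \right)} = 5 \left(d + 16\right) = 5 \left(16 + d\right) = 80 + 5 d$)
$- t{\left(A \right)} = - (80 + 5 \cdot 628) = - (80 + 3140) = \left(-1\right) 3220 = -3220$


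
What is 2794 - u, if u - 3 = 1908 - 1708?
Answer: 2591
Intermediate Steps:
u = 203 (u = 3 + (1908 - 1708) = 3 + 200 = 203)
2794 - u = 2794 - 1*203 = 2794 - 203 = 2591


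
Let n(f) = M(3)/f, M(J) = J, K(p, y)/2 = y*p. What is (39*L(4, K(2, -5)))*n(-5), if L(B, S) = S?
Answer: 468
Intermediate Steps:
K(p, y) = 2*p*y (K(p, y) = 2*(y*p) = 2*(p*y) = 2*p*y)
n(f) = 3/f
(39*L(4, K(2, -5)))*n(-5) = (39*(2*2*(-5)))*(3/(-5)) = (39*(-20))*(3*(-1/5)) = -780*(-3/5) = 468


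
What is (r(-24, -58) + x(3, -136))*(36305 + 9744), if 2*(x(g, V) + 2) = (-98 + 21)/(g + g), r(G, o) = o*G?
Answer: 764551547/12 ≈ 6.3713e+7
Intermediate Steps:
r(G, o) = G*o
x(g, V) = -2 - 77/(4*g) (x(g, V) = -2 + ((-98 + 21)/(g + g))/2 = -2 + (-77*1/(2*g))/2 = -2 + (-77/(2*g))/2 = -2 - 77/(4*g))
(r(-24, -58) + x(3, -136))*(36305 + 9744) = (-24*(-58) + (-2 - 77/4/3))*(36305 + 9744) = (1392 + (-2 - 77/4*⅓))*46049 = (1392 + (-2 - 77/12))*46049 = (1392 - 101/12)*46049 = (16603/12)*46049 = 764551547/12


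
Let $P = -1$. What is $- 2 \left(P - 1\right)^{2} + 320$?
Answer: $312$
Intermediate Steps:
$- 2 \left(P - 1\right)^{2} + 320 = - 2 \left(-1 - 1\right)^{2} + 320 = - 2 \left(-2\right)^{2} + 320 = \left(-2\right) 4 + 320 = -8 + 320 = 312$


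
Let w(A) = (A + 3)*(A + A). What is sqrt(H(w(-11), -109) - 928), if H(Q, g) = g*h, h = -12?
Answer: 2*sqrt(95) ≈ 19.494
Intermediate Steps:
w(A) = 2*A*(3 + A) (w(A) = (3 + A)*(2*A) = 2*A*(3 + A))
H(Q, g) = -12*g (H(Q, g) = g*(-12) = -12*g)
sqrt(H(w(-11), -109) - 928) = sqrt(-12*(-109) - 928) = sqrt(1308 - 928) = sqrt(380) = 2*sqrt(95)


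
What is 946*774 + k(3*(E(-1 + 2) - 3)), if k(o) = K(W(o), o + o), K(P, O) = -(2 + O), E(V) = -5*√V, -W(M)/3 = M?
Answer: 732250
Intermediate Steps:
W(M) = -3*M
K(P, O) = -2 - O
k(o) = -2 - 2*o (k(o) = -2 - (o + o) = -2 - 2*o)
946*774 + k(3*(E(-1 + 2) - 3)) = 946*774 + (-2 - 6*(-5*√(-1 + 2) - 3)) = 732204 + (-2 - 6*(-5*√1 - 3)) = 732204 + (-2 - 6*(-5*1 - 3)) = 732204 + (-2 - 6*(-5 - 3)) = 732204 + (-2 - 6*(-8)) = 732204 + (-2 - 2*(-24)) = 732204 + (-2 + 48) = 732204 + 46 = 732250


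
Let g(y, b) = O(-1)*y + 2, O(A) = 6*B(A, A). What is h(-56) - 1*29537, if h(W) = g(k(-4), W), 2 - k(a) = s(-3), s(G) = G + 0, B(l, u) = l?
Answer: -29565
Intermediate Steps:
s(G) = G
O(A) = 6*A
k(a) = 5 (k(a) = 2 - 1*(-3) = 2 + 3 = 5)
g(y, b) = 2 - 6*y (g(y, b) = (6*(-1))*y + 2 = -6*y + 2 = 2 - 6*y)
h(W) = -28 (h(W) = 2 - 6*5 = 2 - 30 = -28)
h(-56) - 1*29537 = -28 - 1*29537 = -28 - 29537 = -29565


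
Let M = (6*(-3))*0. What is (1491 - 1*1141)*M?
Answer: 0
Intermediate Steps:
M = 0 (M = -18*0 = 0)
(1491 - 1*1141)*M = (1491 - 1*1141)*0 = (1491 - 1141)*0 = 350*0 = 0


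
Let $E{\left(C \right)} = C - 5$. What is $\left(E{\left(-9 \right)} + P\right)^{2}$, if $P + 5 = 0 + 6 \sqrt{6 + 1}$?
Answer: $613 - 228 \sqrt{7} \approx 9.7687$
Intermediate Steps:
$E{\left(C \right)} = -5 + C$
$P = -5 + 6 \sqrt{7}$ ($P = -5 + \left(0 + 6 \sqrt{6 + 1}\right) = -5 + \left(0 + 6 \sqrt{7}\right) = -5 + 6 \sqrt{7} \approx 10.875$)
$\left(E{\left(-9 \right)} + P\right)^{2} = \left(\left(-5 - 9\right) - \left(5 - 6 \sqrt{7}\right)\right)^{2} = \left(-14 - \left(5 - 6 \sqrt{7}\right)\right)^{2} = \left(-19 + 6 \sqrt{7}\right)^{2}$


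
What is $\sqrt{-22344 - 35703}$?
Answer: $i \sqrt{58047} \approx 240.93 i$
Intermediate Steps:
$\sqrt{-22344 - 35703} = \sqrt{-58047} = i \sqrt{58047}$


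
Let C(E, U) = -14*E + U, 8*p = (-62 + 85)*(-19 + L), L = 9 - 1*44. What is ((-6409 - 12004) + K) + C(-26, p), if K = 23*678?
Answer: -10441/4 ≈ -2610.3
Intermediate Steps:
L = -35 (L = 9 - 44 = -35)
p = -621/4 (p = ((-62 + 85)*(-19 - 35))/8 = (23*(-54))/8 = (⅛)*(-1242) = -621/4 ≈ -155.25)
K = 15594
C(E, U) = U - 14*E
((-6409 - 12004) + K) + C(-26, p) = ((-6409 - 12004) + 15594) + (-621/4 - 14*(-26)) = (-18413 + 15594) + (-621/4 + 364) = -2819 + 835/4 = -10441/4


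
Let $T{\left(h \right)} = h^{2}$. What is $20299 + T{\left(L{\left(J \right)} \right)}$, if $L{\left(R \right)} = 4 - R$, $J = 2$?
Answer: $20303$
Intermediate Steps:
$20299 + T{\left(L{\left(J \right)} \right)} = 20299 + \left(4 - 2\right)^{2} = 20299 + 2^{2} = 20299 + 4 = 20303$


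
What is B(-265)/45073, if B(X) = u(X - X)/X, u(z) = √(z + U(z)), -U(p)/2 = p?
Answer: 0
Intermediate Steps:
U(p) = -2*p
u(z) = √(-z) (u(z) = √(z - 2*z) = √(-z))
B(X) = 0 (B(X) = √(-(X - X))/X = √(-1*0)/X = √0/X = 0/X = 0)
B(-265)/45073 = 0/45073 = 0*(1/45073) = 0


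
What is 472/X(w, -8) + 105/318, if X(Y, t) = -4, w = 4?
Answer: -12473/106 ≈ -117.67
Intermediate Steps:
472/X(w, -8) + 105/318 = 472/(-4) + 105/318 = 472*(-¼) + 105*(1/318) = -118 + 35/106 = -12473/106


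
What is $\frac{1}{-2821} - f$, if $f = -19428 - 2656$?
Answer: $\frac{62298963}{2821} \approx 22084.0$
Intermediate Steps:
$f = -22084$ ($f = -19428 - 2656 = -22084$)
$\frac{1}{-2821} - f = \frac{1}{-2821} - -22084 = - \frac{1}{2821} + 22084 = \frac{62298963}{2821}$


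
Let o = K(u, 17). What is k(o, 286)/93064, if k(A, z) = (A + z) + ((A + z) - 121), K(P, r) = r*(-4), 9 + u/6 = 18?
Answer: 315/93064 ≈ 0.0033848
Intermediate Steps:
u = 54 (u = -54 + 6*18 = -54 + 108 = 54)
K(P, r) = -4*r
o = -68 (o = -4*17 = -68)
k(A, z) = -121 + 2*A + 2*z (k(A, z) = (A + z) + (-121 + A + z) = -121 + 2*A + 2*z)
k(o, 286)/93064 = (-121 + 2*(-68) + 2*286)/93064 = (-121 - 136 + 572)*(1/93064) = 315*(1/93064) = 315/93064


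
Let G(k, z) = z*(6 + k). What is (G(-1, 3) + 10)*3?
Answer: 75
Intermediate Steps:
(G(-1, 3) + 10)*3 = (3*(6 - 1) + 10)*3 = (3*5 + 10)*3 = (15 + 10)*3 = 25*3 = 75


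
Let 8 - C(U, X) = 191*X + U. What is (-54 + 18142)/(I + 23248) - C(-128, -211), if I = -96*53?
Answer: -91789729/2270 ≈ -40436.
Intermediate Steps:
I = -5088
C(U, X) = 8 - U - 191*X (C(U, X) = 8 - (191*X + U) = 8 - (U + 191*X) = 8 + (-U - 191*X) = 8 - U - 191*X)
(-54 + 18142)/(I + 23248) - C(-128, -211) = (-54 + 18142)/(-5088 + 23248) - (8 - 1*(-128) - 191*(-211)) = 18088/18160 - (8 + 128 + 40301) = 18088*(1/18160) - 1*40437 = 2261/2270 - 40437 = -91789729/2270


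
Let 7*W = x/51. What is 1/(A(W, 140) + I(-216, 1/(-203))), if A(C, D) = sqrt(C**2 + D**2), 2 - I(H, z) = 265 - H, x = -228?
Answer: -6783119/2971552625 - 476*sqrt(17347586)/2971552625 ≈ -0.0029499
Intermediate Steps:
I(H, z) = -263 + H (I(H, z) = 2 - (265 - H) = 2 + (-265 + H) = -263 + H)
W = -76/119 (W = (-228/51)/7 = (-228*1/51)/7 = (1/7)*(-76/17) = -76/119 ≈ -0.63866)
1/(A(W, 140) + I(-216, 1/(-203))) = 1/(sqrt((-76/119)**2 + 140**2) + (-263 - 216)) = 1/(sqrt(5776/14161 + 19600) - 479) = 1/(sqrt(277561376/14161) - 479) = 1/(4*sqrt(17347586)/119 - 479) = 1/(-479 + 4*sqrt(17347586)/119)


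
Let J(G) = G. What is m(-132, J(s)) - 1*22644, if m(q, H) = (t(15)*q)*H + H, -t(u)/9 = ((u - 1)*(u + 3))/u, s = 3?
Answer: 186171/5 ≈ 37234.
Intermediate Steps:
t(u) = -9*(-1 + u)*(3 + u)/u (t(u) = -9*(u - 1)*(u + 3)/u = -9*(-1 + u)*(3 + u)/u)
m(q, H) = H - 756*H*q/5 (m(q, H) = ((-18 - 9*15 + 27/15)*q)*H + H = ((-18 - 135 + 27*(1/15))*q)*H + H = ((-18 - 135 + 9/5)*q)*H + H = (-756*q/5)*H + H = -756*H*q/5 + H = H - 756*H*q/5)
m(-132, J(s)) - 1*22644 = (⅕)*3*(5 - 756*(-132)) - 1*22644 = (⅕)*3*(5 + 99792) - 22644 = (⅕)*3*99797 - 22644 = 299391/5 - 22644 = 186171/5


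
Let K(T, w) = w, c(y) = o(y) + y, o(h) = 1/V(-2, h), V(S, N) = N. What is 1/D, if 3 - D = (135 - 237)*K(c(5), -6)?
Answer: -1/609 ≈ -0.0016420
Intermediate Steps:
o(h) = 1/h
c(y) = y + 1/y (c(y) = 1/y + y = y + 1/y)
D = -609 (D = 3 - (135 - 237)*(-6) = 3 - (-102)*(-6) = 3 - 1*612 = 3 - 612 = -609)
1/D = 1/(-609) = -1/609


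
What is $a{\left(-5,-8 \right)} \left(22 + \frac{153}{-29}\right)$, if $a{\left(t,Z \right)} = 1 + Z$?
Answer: $- \frac{3395}{29} \approx -117.07$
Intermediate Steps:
$a{\left(-5,-8 \right)} \left(22 + \frac{153}{-29}\right) = \left(1 - 8\right) \left(22 + \frac{153}{-29}\right) = - 7 \left(22 + 153 \left(- \frac{1}{29}\right)\right) = - 7 \left(22 - \frac{153}{29}\right) = \left(-7\right) \frac{485}{29} = - \frac{3395}{29}$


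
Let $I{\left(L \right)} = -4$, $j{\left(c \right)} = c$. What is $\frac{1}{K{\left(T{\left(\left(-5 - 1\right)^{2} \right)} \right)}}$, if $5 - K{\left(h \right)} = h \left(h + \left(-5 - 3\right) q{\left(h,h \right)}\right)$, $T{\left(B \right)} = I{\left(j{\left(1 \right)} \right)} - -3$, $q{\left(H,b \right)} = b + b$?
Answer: $\frac{1}{20} \approx 0.05$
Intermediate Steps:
$q{\left(H,b \right)} = 2 b$
$T{\left(B \right)} = -1$ ($T{\left(B \right)} = -4 - -3 = -4 + 3 = -1$)
$K{\left(h \right)} = 5 + 15 h^{2}$ ($K{\left(h \right)} = 5 - h \left(h + \left(-5 - 3\right) 2 h\right) = 5 - h \left(h - 8 \cdot 2 h\right) = 5 - h \left(h - 16 h\right) = 5 - h \left(- 15 h\right) = 5 - - 15 h^{2} = 5 + 15 h^{2}$)
$\frac{1}{K{\left(T{\left(\left(-5 - 1\right)^{2} \right)} \right)}} = \frac{1}{5 + 15 \left(-1\right)^{2}} = \frac{1}{5 + 15 \cdot 1} = \frac{1}{5 + 15} = \frac{1}{20}$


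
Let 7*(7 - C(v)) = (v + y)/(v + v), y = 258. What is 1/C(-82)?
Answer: 287/2053 ≈ 0.13980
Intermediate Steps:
C(v) = 7 - (258 + v)/(14*v) (C(v) = 7 - (v + 258)/(7*(v + v)) = 7 - (258 + v)/(7*(2*v)) = 7 - (258 + v)*1/(2*v)/7 = 7 - (258 + v)/(14*v))
1/C(-82) = 1/((1/14)*(-258 + 97*(-82))/(-82)) = 1/((1/14)*(-1/82)*(-258 - 7954)) = 1/((1/14)*(-1/82)*(-8212)) = 1/(2053/287) = 287/2053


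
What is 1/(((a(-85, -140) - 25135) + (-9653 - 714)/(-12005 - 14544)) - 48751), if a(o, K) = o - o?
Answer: -26549/1961589047 ≈ -1.3534e-5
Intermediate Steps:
a(o, K) = 0
1/(((a(-85, -140) - 25135) + (-9653 - 714)/(-12005 - 14544)) - 48751) = 1/(((0 - 25135) + (-9653 - 714)/(-12005 - 14544)) - 48751) = 1/((-25135 - 10367/(-26549)) - 48751) = 1/((-25135 - 10367*(-1/26549)) - 48751) = 1/((-25135 + 10367/26549) - 48751) = 1/(-667298748/26549 - 48751) = 1/(-1961589047/26549) = -26549/1961589047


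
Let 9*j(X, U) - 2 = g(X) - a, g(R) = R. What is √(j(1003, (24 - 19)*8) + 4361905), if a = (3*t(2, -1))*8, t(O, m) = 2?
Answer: √39258102/3 ≈ 2088.5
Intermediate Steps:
a = 48 (a = (3*2)*8 = 6*8 = 48)
j(X, U) = -46/9 + X/9 (j(X, U) = 2/9 + (X - 1*48)/9 = 2/9 + (X - 48)/9 = 2/9 + (-48 + X)/9 = 2/9 + (-16/3 + X/9) = -46/9 + X/9)
√(j(1003, (24 - 19)*8) + 4361905) = √((-46/9 + (⅑)*1003) + 4361905) = √((-46/9 + 1003/9) + 4361905) = √(319/3 + 4361905) = √(13086034/3) = √39258102/3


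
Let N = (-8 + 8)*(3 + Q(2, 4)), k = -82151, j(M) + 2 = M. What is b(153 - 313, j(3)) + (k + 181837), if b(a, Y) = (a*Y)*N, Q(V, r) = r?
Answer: 99686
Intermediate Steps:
j(M) = -2 + M
N = 0 (N = (-8 + 8)*(3 + 4) = 0*7 = 0)
b(a, Y) = 0 (b(a, Y) = (a*Y)*0 = (Y*a)*0 = 0)
b(153 - 313, j(3)) + (k + 181837) = 0 + (-82151 + 181837) = 0 + 99686 = 99686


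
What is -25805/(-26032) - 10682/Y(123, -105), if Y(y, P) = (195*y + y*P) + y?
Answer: 1537363/41625168 ≈ 0.036933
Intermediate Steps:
Y(y, P) = 196*y + P*y (Y(y, P) = (195*y + P*y) + y = 196*y + P*y)
-25805/(-26032) - 10682/Y(123, -105) = -25805/(-26032) - 10682*1/(123*(196 - 105)) = -25805*(-1/26032) - 10682/(123*91) = 25805/26032 - 10682/11193 = 25805/26032 - 10682*1/11193 = 25805/26032 - 1526/1599 = 1537363/41625168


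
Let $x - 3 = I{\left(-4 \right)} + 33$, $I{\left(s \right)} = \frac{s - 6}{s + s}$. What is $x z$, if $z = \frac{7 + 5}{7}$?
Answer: $\frac{447}{7} \approx 63.857$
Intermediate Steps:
$I{\left(s \right)} = \frac{-6 + s}{2 s}$
$x = \frac{149}{4}$ ($x = 3 + \left(\frac{-6 - 4}{2 \left(-4\right)} + 33\right) = 3 + \left(\frac{1}{2} \left(- \frac{1}{4}\right) \left(-10\right) + 33\right) = 3 + \left(\frac{5}{4} + 33\right) = 3 + \frac{137}{4} = \frac{149}{4} \approx 37.25$)
$z = \frac{12}{7}$ ($z = 12 \cdot \frac{1}{7} = \frac{12}{7} \approx 1.7143$)
$x z = \frac{149}{4} \cdot \frac{12}{7} = \frac{447}{7}$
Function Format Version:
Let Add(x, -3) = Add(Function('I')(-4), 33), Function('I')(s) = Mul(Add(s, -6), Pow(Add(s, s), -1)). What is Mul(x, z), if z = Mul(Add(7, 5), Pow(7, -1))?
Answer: Rational(447, 7) ≈ 63.857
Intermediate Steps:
Function('I')(s) = Mul(Rational(1, 2), Pow(s, -1), Add(-6, s)) (Function('I')(s) = Mul(Add(-6, s), Pow(Mul(2, s), -1)) = Mul(Add(-6, s), Mul(Rational(1, 2), Pow(s, -1))) = Mul(Rational(1, 2), Pow(s, -1), Add(-6, s)))
x = Rational(149, 4) (x = Add(3, Add(Mul(Rational(1, 2), Pow(-4, -1), Add(-6, -4)), 33)) = Add(3, Add(Mul(Rational(1, 2), Rational(-1, 4), -10), 33)) = Add(3, Add(Rational(5, 4), 33)) = Add(3, Rational(137, 4)) = Rational(149, 4) ≈ 37.250)
z = Rational(12, 7) (z = Mul(12, Rational(1, 7)) = Rational(12, 7) ≈ 1.7143)
Mul(x, z) = Mul(Rational(149, 4), Rational(12, 7)) = Rational(447, 7)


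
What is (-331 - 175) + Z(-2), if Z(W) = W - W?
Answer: -506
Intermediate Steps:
Z(W) = 0
(-331 - 175) + Z(-2) = (-331 - 175) + 0 = -506 + 0 = -506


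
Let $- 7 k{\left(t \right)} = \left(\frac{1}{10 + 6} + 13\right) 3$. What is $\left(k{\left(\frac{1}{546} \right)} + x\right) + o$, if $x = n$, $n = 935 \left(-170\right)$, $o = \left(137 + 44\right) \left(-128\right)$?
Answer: $- \frac{20397843}{112} \approx -1.8212 \cdot 10^{5}$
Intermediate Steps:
$o = -23168$ ($o = 181 \left(-128\right) = -23168$)
$n = -158950$
$x = -158950$
$k{\left(t \right)} = - \frac{627}{112}$ ($k{\left(t \right)} = - \frac{\left(\frac{1}{10 + 6} + 13\right) 3}{7} = - \frac{\left(\frac{1}{16} + 13\right) 3}{7} = - \frac{\frac{209}{16} \cdot 3}{7} = \left(- \frac{1}{7}\right) \frac{627}{16} = - \frac{627}{112}$)
$\left(k{\left(\frac{1}{546} \right)} + x\right) + o = \left(- \frac{627}{112} - 158950\right) - 23168 = - \frac{17803027}{112} - 23168 = - \frac{20397843}{112}$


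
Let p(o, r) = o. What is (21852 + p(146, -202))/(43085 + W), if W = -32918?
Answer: 21998/10167 ≈ 2.1637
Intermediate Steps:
(21852 + p(146, -202))/(43085 + W) = (21852 + 146)/(43085 - 32918) = 21998/10167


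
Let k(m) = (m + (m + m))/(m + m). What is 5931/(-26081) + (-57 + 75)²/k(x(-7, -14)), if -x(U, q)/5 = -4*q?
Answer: 5627565/26081 ≈ 215.77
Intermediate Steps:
x(U, q) = 20*q (x(U, q) = -(-20)*q = 20*q)
k(m) = 3/2 (k(m) = (m + 2*m)/((2*m)) = (3*m)*(1/(2*m)) = 3/2)
5931/(-26081) + (-57 + 75)²/k(x(-7, -14)) = 5931/(-26081) + (-57 + 75)²/(3/2) = 5931*(-1/26081) + 18²*(⅔) = -5931/26081 + 324*(⅔) = -5931/26081 + 216 = 5627565/26081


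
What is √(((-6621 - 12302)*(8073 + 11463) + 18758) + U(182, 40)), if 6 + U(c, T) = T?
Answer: 2*I*√92415234 ≈ 19227.0*I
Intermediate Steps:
U(c, T) = -6 + T
√(((-6621 - 12302)*(8073 + 11463) + 18758) + U(182, 40)) = √(((-6621 - 12302)*(8073 + 11463) + 18758) + (-6 + 40)) = √((-18923*19536 + 18758) + 34) = √((-369679728 + 18758) + 34) = √(-369660970 + 34) = √(-369660936) = 2*I*√92415234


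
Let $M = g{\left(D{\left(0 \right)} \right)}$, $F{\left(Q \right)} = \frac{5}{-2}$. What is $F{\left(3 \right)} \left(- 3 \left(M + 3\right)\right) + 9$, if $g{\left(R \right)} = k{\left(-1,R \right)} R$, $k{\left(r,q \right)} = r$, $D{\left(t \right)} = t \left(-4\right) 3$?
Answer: $\frac{63}{2} \approx 31.5$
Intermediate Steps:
$F{\left(Q \right)} = - \frac{5}{2}$ ($F{\left(Q \right)} = 5 \left(- \frac{1}{2}\right) = - \frac{5}{2}$)
$D{\left(t \right)} = - 12 t$ ($D{\left(t \right)} = - 4 t 3 = - 12 t$)
$g{\left(R \right)} = - R$
$M = 0$ ($M = - \left(-12\right) 0 = \left(-1\right) 0 = 0$)
$F{\left(3 \right)} \left(- 3 \left(M + 3\right)\right) + 9 = - \frac{5 \left(- 3 \left(0 + 3\right)\right)}{2} + 9 = - \frac{5 \left(\left(-3\right) 3\right)}{2} + 9 = \left(- \frac{5}{2}\right) \left(-9\right) + 9 = \frac{45}{2} + 9 = \frac{63}{2}$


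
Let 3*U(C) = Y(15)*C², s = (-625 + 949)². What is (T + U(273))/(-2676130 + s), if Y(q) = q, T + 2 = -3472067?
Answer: 1549712/1285577 ≈ 1.2055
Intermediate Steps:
T = -3472069 (T = -2 - 3472067 = -3472069)
s = 104976 (s = 324² = 104976)
U(C) = 5*C² (U(C) = (15*C²)/3 = 5*C²)
(T + U(273))/(-2676130 + s) = (-3472069 + 5*273²)/(-2676130 + 104976) = (-3472069 + 5*74529)/(-2571154) = (-3472069 + 372645)*(-1/2571154) = -3099424*(-1/2571154) = 1549712/1285577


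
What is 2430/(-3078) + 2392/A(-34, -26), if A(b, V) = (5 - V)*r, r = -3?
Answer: -46843/1767 ≈ -26.510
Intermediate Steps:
A(b, V) = -15 + 3*V (A(b, V) = (5 - V)*(-3) = -15 + 3*V)
2430/(-3078) + 2392/A(-34, -26) = 2430/(-3078) + 2392/(-15 + 3*(-26)) = 2430*(-1/3078) + 2392/(-15 - 78) = -15/19 + 2392/(-93) = -15/19 + 2392*(-1/93) = -15/19 - 2392/93 = -46843/1767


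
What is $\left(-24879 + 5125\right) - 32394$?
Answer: $-52148$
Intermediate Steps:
$\left(-24879 + 5125\right) - 32394 = -19754 - 32394 = -52148$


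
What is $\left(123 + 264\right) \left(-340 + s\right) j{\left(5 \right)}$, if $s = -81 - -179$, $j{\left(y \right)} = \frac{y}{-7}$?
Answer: $\frac{468270}{7} \approx 66896.0$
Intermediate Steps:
$j{\left(y \right)} = - \frac{y}{7}$ ($j{\left(y \right)} = y \left(- \frac{1}{7}\right) = - \frac{y}{7}$)
$s = 98$ ($s = -81 + 179 = 98$)
$\left(123 + 264\right) \left(-340 + s\right) j{\left(5 \right)} = \left(123 + 264\right) \left(-340 + 98\right) \left(\left(- \frac{1}{7}\right) 5\right) = 387 \left(-242\right) \left(- \frac{5}{7}\right) = \left(-93654\right) \left(- \frac{5}{7}\right) = \frac{468270}{7}$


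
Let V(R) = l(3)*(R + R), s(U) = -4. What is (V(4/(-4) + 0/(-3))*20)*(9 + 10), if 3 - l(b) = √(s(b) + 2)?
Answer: -2280 + 760*I*√2 ≈ -2280.0 + 1074.8*I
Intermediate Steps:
l(b) = 3 - I*√2 (l(b) = 3 - √(-4 + 2) = 3 - √(-2) = 3 - I*√2)
V(R) = 2*R*(3 - I*√2) (V(R) = (3 - I*√2)*(R + R) = (3 - I*√2)*(2*R) = 2*R*(3 - I*√2))
(V(4/(-4) + 0/(-3))*20)*(9 + 10) = ((2*(4/(-4) + 0/(-3))*(3 - I*√2))*20)*(9 + 10) = ((2*(4*(-¼) + 0*(-⅓))*(3 - I*√2))*20)*19 = ((2*(-1 + 0)*(3 - I*√2))*20)*19 = ((2*(-1)*(3 - I*√2))*20)*19 = ((-6 + 2*I*√2)*20)*19 = (-120 + 40*I*√2)*19 = -2280 + 760*I*√2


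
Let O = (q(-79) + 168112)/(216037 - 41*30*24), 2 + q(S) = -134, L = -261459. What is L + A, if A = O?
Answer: -48766380327/186517 ≈ -2.6146e+5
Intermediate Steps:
q(S) = -136 (q(S) = -2 - 134 = -136)
O = 167976/186517 (O = (-136 + 168112)/(216037 - 41*30*24) = 167976/(216037 - 1230*24) = 167976/(216037 - 29520) = 167976/186517 ≈ 0.90059)
A = 167976/186517 ≈ 0.90059
L + A = -261459 + 167976/186517 = -48766380327/186517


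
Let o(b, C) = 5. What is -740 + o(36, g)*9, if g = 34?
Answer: -695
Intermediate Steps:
-740 + o(36, g)*9 = -740 + 5*9 = -740 + 45 = -695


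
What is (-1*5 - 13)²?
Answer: 324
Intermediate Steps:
(-1*5 - 13)² = (-5 - 13)² = (-18)² = 324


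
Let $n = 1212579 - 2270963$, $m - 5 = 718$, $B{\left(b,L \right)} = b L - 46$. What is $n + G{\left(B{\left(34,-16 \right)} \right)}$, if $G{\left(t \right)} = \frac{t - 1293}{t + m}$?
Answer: $- \frac{20109565}{19} \approx -1.0584 \cdot 10^{6}$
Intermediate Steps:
$B{\left(b,L \right)} = -46 + L b$ ($B{\left(b,L \right)} = L b - 46 = -46 + L b$)
$m = 723$ ($m = 5 + 718 = 723$)
$n = -1058384$
$G{\left(t \right)} = \frac{-1293 + t}{723 + t}$ ($G{\left(t \right)} = \frac{t - 1293}{t + 723} = \frac{-1293 + t}{723 + t}$)
$n + G{\left(B{\left(34,-16 \right)} \right)} = -1058384 + \frac{-1293 - 590}{723 - 590} = -1058384 + \frac{1}{133} \left(-1883\right) = -1058384 - \frac{269}{19} = - \frac{20109565}{19}$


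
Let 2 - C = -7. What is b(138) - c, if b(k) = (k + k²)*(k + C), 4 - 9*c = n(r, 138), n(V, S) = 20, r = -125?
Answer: 25377802/9 ≈ 2.8198e+6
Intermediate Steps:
C = 9 (C = 2 - 1*(-7) = 2 + 7 = 9)
c = -16/9 (c = 4/9 - ⅑*20 = 4/9 - 20/9 = -16/9 ≈ -1.7778)
b(k) = (9 + k)*(k + k²) (b(k) = (k + k²)*(k + 9) = (k + k²)*(9 + k) = (9 + k)*(k + k²))
b(138) - c = 138*(9 + 138² + 10*138) - 1*(-16/9) = 138*(9 + 19044 + 1380) + 16/9 = 138*20433 + 16/9 = 2819754 + 16/9 = 25377802/9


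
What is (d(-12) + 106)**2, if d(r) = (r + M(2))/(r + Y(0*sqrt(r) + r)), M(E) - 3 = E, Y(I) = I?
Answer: 6507601/576 ≈ 11298.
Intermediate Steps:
M(E) = 3 + E
d(r) = (5 + r)/(2*r) (d(r) = (r + (3 + 2))/(r + (0*sqrt(r) + r)) = (r + 5)/(r + (0 + r)) = (5 + r)/(r + r) = (5 + r)/((2*r)) = (5 + r)*(1/(2*r)) = (5 + r)/(2*r))
(d(-12) + 106)**2 = ((1/2)*(5 - 12)/(-12) + 106)**2 = ((1/2)*(-1/12)*(-7) + 106)**2 = (7/24 + 106)**2 = (2551/24)**2 = 6507601/576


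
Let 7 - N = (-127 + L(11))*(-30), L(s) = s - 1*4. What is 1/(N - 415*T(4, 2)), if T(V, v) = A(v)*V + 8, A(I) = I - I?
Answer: -1/6913 ≈ -0.00014465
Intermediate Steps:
L(s) = -4 + s (L(s) = s - 4 = -4 + s)
A(I) = 0
T(V, v) = 8 (T(V, v) = 0*V + 8 = 0 + 8 = 8)
N = -3593 (N = 7 - (-127 + (-4 + 11))*(-30) = 7 - (-127 + 7)*(-30) = 7 - (-120)*(-30) = 7 - 1*3600 = 7 - 3600 = -3593)
1/(N - 415*T(4, 2)) = 1/(-3593 - 415*8) = 1/(-3593 - 3320) = 1/(-6913) = -1/6913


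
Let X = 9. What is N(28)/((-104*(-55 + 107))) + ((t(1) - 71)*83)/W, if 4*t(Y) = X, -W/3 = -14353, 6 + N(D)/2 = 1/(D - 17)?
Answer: -12840605/98518992 ≈ -0.13034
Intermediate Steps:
N(D) = -12 + 2/(-17 + D) (N(D) = -12 + 2/(D - 17) = -12 + 2/(-17 + D))
W = 43059 (W = -3*(-14353) = 43059)
t(Y) = 9/4 (t(Y) = (¼)*9 = 9/4)
N(28)/((-104*(-55 + 107))) + ((t(1) - 71)*83)/W = (2*(103 - 6*28)/(-17 + 28))/((-104*(-55 + 107))) + ((9/4 - 71)*83)/43059 = (2*(103 - 168)/11)/((-104*52)) - 275/4*83*(1/43059) = (2*(1/11)*(-65))/(-5408) - 22825/4*1/43059 = -130/11*(-1/5408) - 22825/172236 = 5/2288 - 22825/172236 = -12840605/98518992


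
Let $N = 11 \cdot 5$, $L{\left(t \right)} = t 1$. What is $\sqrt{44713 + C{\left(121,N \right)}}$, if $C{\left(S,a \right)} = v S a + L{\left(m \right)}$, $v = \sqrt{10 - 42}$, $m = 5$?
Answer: $\sqrt{44718 + 26620 i \sqrt{2}} \approx 227.13 + 82.875 i$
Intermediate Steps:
$L{\left(t \right)} = t$
$v = 4 i \sqrt{2}$ ($v = \sqrt{-32} = 4 i \sqrt{2} \approx 5.6569 i$)
$N = 55$
$C{\left(S,a \right)} = 5 + 4 i S a \sqrt{2}$ ($C{\left(S,a \right)} = 4 i \sqrt{2} S a + 5 = 4 i S \sqrt{2} a + 5 = 4 i S a \sqrt{2} + 5 = 5 + 4 i S a \sqrt{2}$)
$\sqrt{44713 + C{\left(121,N \right)}} = \sqrt{44713 + \left(5 + 4 i 121 \cdot 55 \sqrt{2}\right)} = \sqrt{44713 + \left(5 + 26620 i \sqrt{2}\right)} = \sqrt{44718 + 26620 i \sqrt{2}}$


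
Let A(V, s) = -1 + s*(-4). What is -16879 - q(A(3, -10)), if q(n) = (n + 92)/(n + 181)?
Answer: -3713511/220 ≈ -16880.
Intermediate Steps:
A(V, s) = -1 - 4*s
q(n) = (92 + n)/(181 + n)
-16879 - q(A(3, -10)) = -16879 - (92 + (-1 - 4*(-10)))/(181 + (-1 - 4*(-10))) = -16879 - (92 + (-1 + 40))/(181 + (-1 + 40)) = -16879 - (92 + 39)/(181 + 39) = -16879 - 131/220 = -3713511/220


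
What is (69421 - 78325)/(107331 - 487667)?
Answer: 1113/47542 ≈ 0.023411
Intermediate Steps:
(69421 - 78325)/(107331 - 487667) = -8904/(-380336) = -8904*(-1/380336) = 1113/47542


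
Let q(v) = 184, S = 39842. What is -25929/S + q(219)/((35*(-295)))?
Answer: -275047853/411368650 ≈ -0.66862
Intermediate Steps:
-25929/S + q(219)/((35*(-295))) = -25929/39842 + 184/((35*(-295))) = -25929*1/39842 + 184/(-10325) = -25929/39842 + 184*(-1/10325) = -25929/39842 - 184/10325 = -275047853/411368650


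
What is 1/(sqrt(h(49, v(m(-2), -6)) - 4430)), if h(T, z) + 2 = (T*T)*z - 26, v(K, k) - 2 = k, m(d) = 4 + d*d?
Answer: -I*sqrt(14062)/14062 ≈ -0.0084329*I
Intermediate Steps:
m(d) = 4 + d**2
v(K, k) = 2 + k
h(T, z) = -28 + z*T**2 (h(T, z) = -2 + ((T*T)*z - 26) = -2 + (T**2*z - 26) = -2 + (z*T**2 - 26) = -2 + (-26 + z*T**2) = -28 + z*T**2)
1/(sqrt(h(49, v(m(-2), -6)) - 4430)) = 1/(sqrt((-28 + (2 - 6)*49**2) - 4430)) = 1/(sqrt((-28 - 4*2401) - 4430)) = 1/(sqrt((-28 - 9604) - 4430)) = 1/(sqrt(-9632 - 4430)) = 1/(sqrt(-14062)) = 1/(I*sqrt(14062)) = -I*sqrt(14062)/14062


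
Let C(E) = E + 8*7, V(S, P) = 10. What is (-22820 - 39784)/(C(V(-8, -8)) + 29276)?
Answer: -31302/14671 ≈ -2.1336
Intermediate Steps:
C(E) = 56 + E (C(E) = E + 56 = 56 + E)
(-22820 - 39784)/(C(V(-8, -8)) + 29276) = (-22820 - 39784)/((56 + 10) + 29276) = -62604/(66 + 29276) = -62604/29342 = -62604*1/29342 = -31302/14671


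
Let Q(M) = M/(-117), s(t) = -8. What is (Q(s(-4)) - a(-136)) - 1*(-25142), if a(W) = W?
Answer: 2957534/117 ≈ 25278.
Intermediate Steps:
Q(M) = -M/117 (Q(M) = M*(-1/117) = -M/117)
(Q(s(-4)) - a(-136)) - 1*(-25142) = (-1/117*(-8) - 1*(-136)) - 1*(-25142) = (8/117 + 136) + 25142 = 15920/117 + 25142 = 2957534/117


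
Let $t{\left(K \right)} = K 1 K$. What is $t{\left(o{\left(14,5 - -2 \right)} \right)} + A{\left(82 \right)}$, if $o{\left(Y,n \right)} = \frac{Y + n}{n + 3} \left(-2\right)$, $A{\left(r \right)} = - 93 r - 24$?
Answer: $- \frac{190809}{25} \approx -7632.4$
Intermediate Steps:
$A{\left(r \right)} = -24 - 93 r$
$o{\left(Y,n \right)} = - \frac{2 \left(Y + n\right)}{3 + n}$ ($o{\left(Y,n \right)} = \frac{Y + n}{3 + n} \left(-2\right) = - \frac{2 \left(Y + n\right)}{3 + n}$)
$t{\left(K \right)} = K^{2}$ ($t{\left(K \right)} = K K = K^{2}$)
$t{\left(o{\left(14,5 - -2 \right)} \right)} + A{\left(82 \right)} = \left(\frac{2 \left(\left(-1\right) 14 - \left(5 - -2\right)\right)}{3 + \left(5 - -2\right)}\right)^{2} - 7650 = \left(\frac{2 \left(-14 - \left(5 + 2\right)\right)}{3 + \left(5 + 2\right)}\right)^{2} - 7650 = \left(\frac{2 \left(-14 - 7\right)}{3 + 7}\right)^{2} - 7650 = \left(\frac{2 \left(-14 - 7\right)}{10}\right)^{2} - 7650 = \left(2 \cdot \frac{1}{10} \left(-21\right)\right)^{2} - 7650 = \left(- \frac{21}{5}\right)^{2} - 7650 = \frac{441}{25} - 7650 = - \frac{190809}{25}$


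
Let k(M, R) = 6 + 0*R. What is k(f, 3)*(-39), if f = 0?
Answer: -234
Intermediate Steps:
k(M, R) = 6 (k(M, R) = 6 + 0 = 6)
k(f, 3)*(-39) = 6*(-39) = -234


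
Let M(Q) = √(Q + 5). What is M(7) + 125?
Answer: 125 + 2*√3 ≈ 128.46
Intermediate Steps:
M(Q) = √(5 + Q)
M(7) + 125 = √(5 + 7) + 125 = √12 + 125 = 2*√3 + 125 = 125 + 2*√3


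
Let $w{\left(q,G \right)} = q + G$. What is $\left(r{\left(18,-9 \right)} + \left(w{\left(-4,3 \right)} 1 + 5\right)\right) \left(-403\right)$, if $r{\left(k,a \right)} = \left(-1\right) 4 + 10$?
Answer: $-4030$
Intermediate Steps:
$r{\left(k,a \right)} = 6$ ($r{\left(k,a \right)} = -4 + 10 = 6$)
$w{\left(q,G \right)} = G + q$
$\left(r{\left(18,-9 \right)} + \left(w{\left(-4,3 \right)} 1 + 5\right)\right) \left(-403\right) = \left(6 + \left(\left(3 - 4\right) 1 + 5\right)\right) \left(-403\right) = \left(6 + \left(\left(-1\right) 1 + 5\right)\right) \left(-403\right) = \left(6 + \left(-1 + 5\right)\right) \left(-403\right) = \left(6 + 4\right) \left(-403\right) = 10 \left(-403\right) = -4030$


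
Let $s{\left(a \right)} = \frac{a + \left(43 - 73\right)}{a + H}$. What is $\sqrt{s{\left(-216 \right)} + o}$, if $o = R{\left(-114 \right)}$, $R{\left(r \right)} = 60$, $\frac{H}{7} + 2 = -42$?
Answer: $\frac{\sqrt{4150866}}{262} \approx 7.7762$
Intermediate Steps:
$H = -308$ ($H = -14 + 7 \left(-42\right) = -14 - 294 = -308$)
$s{\left(a \right)} = \frac{-30 + a}{-308 + a}$ ($s{\left(a \right)} = \frac{a + \left(43 - 73\right)}{a - 308} = \frac{a + \left(43 - 73\right)}{-308 + a} = \frac{a - 30}{-308 + a} = \frac{-30 + a}{-308 + a}$)
$o = 60$
$\sqrt{s{\left(-216 \right)} + o} = \sqrt{\frac{-30 - 216}{-308 - 216} + 60} = \sqrt{\frac{1}{-524} \left(-246\right) + 60} = \sqrt{\left(- \frac{1}{524}\right) \left(-246\right) + 60} = \sqrt{\frac{123}{262} + 60} = \sqrt{\frac{15843}{262}} = \frac{\sqrt{4150866}}{262}$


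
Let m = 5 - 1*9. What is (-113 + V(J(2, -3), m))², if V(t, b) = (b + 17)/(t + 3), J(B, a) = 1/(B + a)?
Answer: 45369/4 ≈ 11342.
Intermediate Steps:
m = -4 (m = 5 - 9 = -4)
V(t, b) = (17 + b)/(3 + t)
(-113 + V(J(2, -3), m))² = (-113 + (17 - 4)/(3 + 1/(2 - 3)))² = (-113 + 13/(3 + 1/(-1)))² = (-113 + 13/(3 - 1))² = (-113 + 13/2)² = (-213/2)² = 45369/4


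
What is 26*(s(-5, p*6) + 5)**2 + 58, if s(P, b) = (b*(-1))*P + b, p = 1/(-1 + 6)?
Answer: 98196/25 ≈ 3927.8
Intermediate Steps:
p = 1/5 ≈ 0.20000
s(P, b) = b - P*b (s(P, b) = (-b)*P + b = -P*b + b = b - P*b)
26*(s(-5, p*6) + 5)**2 + 58 = 26*(((1/5)*6)*(1 - 1*(-5)) + 5)**2 + 58 = 26*(6*(1 + 5)/5 + 5)**2 + 58 = 26*((6/5)*6 + 5)**2 + 58 = 26*(36/5 + 5)**2 + 58 = 26*(61/5)**2 + 58 = 26*(3721/25) + 58 = 96746/25 + 58 = 98196/25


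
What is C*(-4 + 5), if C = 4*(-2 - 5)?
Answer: -28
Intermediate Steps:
C = -28 (C = 4*(-7) = -28)
C*(-4 + 5) = -28*(-4 + 5) = -28*1 = -28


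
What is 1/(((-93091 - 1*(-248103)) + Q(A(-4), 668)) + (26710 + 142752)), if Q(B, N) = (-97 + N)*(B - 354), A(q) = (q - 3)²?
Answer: 1/150319 ≈ 6.6525e-6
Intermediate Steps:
A(q) = (-3 + q)²
Q(B, N) = (-354 + B)*(-97 + N) (Q(B, N) = (-97 + N)*(-354 + B) = (-354 + B)*(-97 + N))
1/(((-93091 - 1*(-248103)) + Q(A(-4), 668)) + (26710 + 142752)) = 1/(((-93091 - 1*(-248103)) + (34338 - 354*668 - 97*(-3 - 4)² + (-3 - 4)²*668)) + (26710 + 142752)) = 1/(((-93091 + 248103) + (34338 - 236472 - 97*(-7)² + (-7)²*668)) + 169462) = 1/((155012 + (34338 - 236472 - 97*49 + 49*668)) + 169462) = 1/((155012 + (34338 - 236472 - 4753 + 32732)) + 169462) = 1/((155012 - 174155) + 169462) = 1/(-19143 + 169462) = 1/150319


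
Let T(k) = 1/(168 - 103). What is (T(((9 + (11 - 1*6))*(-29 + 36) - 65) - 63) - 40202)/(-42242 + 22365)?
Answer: 2613129/1292005 ≈ 2.0225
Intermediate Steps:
T(k) = 1/65
(T(((9 + (11 - 1*6))*(-29 + 36) - 65) - 63) - 40202)/(-42242 + 22365) = (1/65 - 40202)/(-42242 + 22365) = -2613129/65/(-19877) = -2613129/65*(-1/19877) = 2613129/1292005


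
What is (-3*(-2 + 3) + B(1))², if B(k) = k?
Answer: 4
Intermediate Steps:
(-3*(-2 + 3) + B(1))² = (-3*(-2 + 3) + 1)² = (-3 + 1)² = (-2)² = 4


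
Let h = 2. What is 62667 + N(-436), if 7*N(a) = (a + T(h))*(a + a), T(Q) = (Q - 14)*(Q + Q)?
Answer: 860717/7 ≈ 1.2296e+5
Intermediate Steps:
T(Q) = 2*Q*(-14 + Q) (T(Q) = (-14 + Q)*(2*Q) = 2*Q*(-14 + Q))
N(a) = 2*a*(-48 + a)/7 (N(a) = ((a + 2*2*(-14 + 2))*(a + a))/7 = ((a + 2*2*(-12))*(2*a))/7 = ((a - 48)*(2*a))/7 = ((-48 + a)*(2*a))/7 = (2*a*(-48 + a))/7 = 2*a*(-48 + a)/7)
62667 + N(-436) = 62667 + (2/7)*(-436)*(-48 - 436) = 62667 + (2/7)*(-436)*(-484) = 62667 + 422048/7 = 860717/7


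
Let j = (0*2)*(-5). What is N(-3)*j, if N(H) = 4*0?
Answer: 0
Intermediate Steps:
N(H) = 0
j = 0 (j = 0*(-5) = 0)
N(-3)*j = 0*0 = 0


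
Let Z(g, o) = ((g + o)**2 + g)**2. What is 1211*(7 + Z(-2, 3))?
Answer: 9688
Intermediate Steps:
Z(g, o) = (g + (g + o)**2)**2
1211*(7 + Z(-2, 3)) = 1211*(7 + (-2 + (-2 + 3)**2)**2) = 1211*(7 + (-2 + 1**2)**2) = 1211*(7 + (-2 + 1)**2) = 1211*(7 + (-1)**2) = 1211*(7 + 1) = 1211*8 = 9688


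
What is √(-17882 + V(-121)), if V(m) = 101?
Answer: I*√17781 ≈ 133.35*I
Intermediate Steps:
√(-17882 + V(-121)) = √(-17882 + 101) = √(-17781) = I*√17781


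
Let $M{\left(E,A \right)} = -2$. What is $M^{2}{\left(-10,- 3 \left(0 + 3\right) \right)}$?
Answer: $4$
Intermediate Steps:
$M^{2}{\left(-10,- 3 \left(0 + 3\right) \right)} = \left(-2\right)^{2} = 4$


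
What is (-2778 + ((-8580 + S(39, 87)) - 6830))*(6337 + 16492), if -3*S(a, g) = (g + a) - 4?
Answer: -1248426694/3 ≈ -4.1614e+8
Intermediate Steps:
S(a, g) = 4/3 - a/3 - g/3 (S(a, g) = -((g + a) - 4)/3 = -((a + g) - 4)/3 = -(-4 + a + g)/3 = 4/3 - a/3 - g/3)
(-2778 + ((-8580 + S(39, 87)) - 6830))*(6337 + 16492) = (-2778 + ((-8580 + (4/3 - ⅓*39 - ⅓*87)) - 6830))*(6337 + 16492) = (-2778 + ((-8580 + (4/3 - 13 - 29)) - 6830))*22829 = (-2778 + ((-8580 - 122/3) - 6830))*22829 = (-2778 + (-25862/3 - 6830))*22829 = (-2778 - 46352/3)*22829 = -54686/3*22829 = -1248426694/3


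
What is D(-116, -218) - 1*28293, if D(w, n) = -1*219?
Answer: -28512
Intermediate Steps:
D(w, n) = -219
D(-116, -218) - 1*28293 = -219 - 1*28293 = -219 - 28293 = -28512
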